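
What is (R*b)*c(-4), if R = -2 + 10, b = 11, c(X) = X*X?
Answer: 1408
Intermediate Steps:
c(X) = X**2
R = 8
(R*b)*c(-4) = (8*11)*(-4)**2 = 88*16 = 1408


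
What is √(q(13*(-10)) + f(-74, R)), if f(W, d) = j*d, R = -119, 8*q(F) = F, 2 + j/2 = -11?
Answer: √12311/2 ≈ 55.477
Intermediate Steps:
j = -26 (j = -4 + 2*(-11) = -4 - 22 = -26)
q(F) = F/8
f(W, d) = -26*d
√(q(13*(-10)) + f(-74, R)) = √((13*(-10))/8 - 26*(-119)) = √((⅛)*(-130) + 3094) = √(-65/4 + 3094) = √(12311/4) = √12311/2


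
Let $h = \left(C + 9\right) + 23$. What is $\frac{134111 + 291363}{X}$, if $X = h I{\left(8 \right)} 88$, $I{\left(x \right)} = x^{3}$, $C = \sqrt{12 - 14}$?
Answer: $\frac{212737}{722304} - \frac{212737 i \sqrt{2}}{23113728} \approx 0.29453 - 0.013016 i$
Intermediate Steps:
$C = i \sqrt{2}$ ($C = \sqrt{-2} = i \sqrt{2} \approx 1.4142 i$)
$h = 32 + i \sqrt{2}$ ($h = \left(i \sqrt{2} + 9\right) + 23 = \left(9 + i \sqrt{2}\right) + 23 = 32 + i \sqrt{2} \approx 32.0 + 1.4142 i$)
$X = 1441792 + 45056 i \sqrt{2}$ ($X = \left(32 + i \sqrt{2}\right) 8^{3} \cdot 88 = \left(32 + i \sqrt{2}\right) 512 \cdot 88 = \left(16384 + 512 i \sqrt{2}\right) 88 = 1441792 + 45056 i \sqrt{2} \approx 1.4418 \cdot 10^{6} + 63719.0 i$)
$\frac{134111 + 291363}{X} = \frac{134111 + 291363}{1441792 + 45056 i \sqrt{2}} = \frac{425474}{1441792 + 45056 i \sqrt{2}}$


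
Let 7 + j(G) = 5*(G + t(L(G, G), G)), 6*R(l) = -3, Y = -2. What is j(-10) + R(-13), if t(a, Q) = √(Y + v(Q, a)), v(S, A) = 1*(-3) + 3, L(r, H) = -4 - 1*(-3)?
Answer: -115/2 + 5*I*√2 ≈ -57.5 + 7.0711*I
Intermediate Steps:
L(r, H) = -1 (L(r, H) = -4 + 3 = -1)
R(l) = -½ (R(l) = (⅙)*(-3) = -½)
v(S, A) = 0 (v(S, A) = -3 + 3 = 0)
t(a, Q) = I*√2 (t(a, Q) = √(-2 + 0) = √(-2) = I*√2)
j(G) = -7 + 5*G + 5*I*√2 (j(G) = -7 + 5*(G + I*√2) = -7 + (5*G + 5*I*√2) = -7 + 5*G + 5*I*√2)
j(-10) + R(-13) = (-7 + 5*(-10) + 5*I*√2) - ½ = (-7 - 50 + 5*I*√2) - ½ = (-57 + 5*I*√2) - ½ = -115/2 + 5*I*√2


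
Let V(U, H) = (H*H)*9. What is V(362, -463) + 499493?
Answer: 2428814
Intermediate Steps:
V(U, H) = 9*H² (V(U, H) = H²*9 = 9*H²)
V(362, -463) + 499493 = 9*(-463)² + 499493 = 9*214369 + 499493 = 1929321 + 499493 = 2428814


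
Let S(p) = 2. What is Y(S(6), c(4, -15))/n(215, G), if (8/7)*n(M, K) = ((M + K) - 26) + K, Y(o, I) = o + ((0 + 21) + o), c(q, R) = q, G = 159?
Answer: 200/3549 ≈ 0.056354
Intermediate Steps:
Y(o, I) = 21 + 2*o (Y(o, I) = o + (21 + o) = 21 + 2*o)
n(M, K) = -91/4 + 7*K/4 + 7*M/8 (n(M, K) = 7*(((M + K) - 26) + K)/8 = 7*(((K + M) - 26) + K)/8 = 7*((-26 + K + M) + K)/8 = 7*(-26 + M + 2*K)/8 = -91/4 + 7*K/4 + 7*M/8)
Y(S(6), c(4, -15))/n(215, G) = (21 + 2*2)/(-91/4 + (7/4)*159 + (7/8)*215) = (21 + 4)/(-91/4 + 1113/4 + 1505/8) = 25/(3549/8) = 25*(8/3549) = 200/3549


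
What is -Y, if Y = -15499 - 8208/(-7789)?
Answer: 120713503/7789 ≈ 15498.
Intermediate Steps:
Y = -120713503/7789 (Y = -15499 - 8208*(-1/7789) = -15499 + 8208/7789 = -120713503/7789 ≈ -15498.)
-Y = -1*(-120713503/7789) = 120713503/7789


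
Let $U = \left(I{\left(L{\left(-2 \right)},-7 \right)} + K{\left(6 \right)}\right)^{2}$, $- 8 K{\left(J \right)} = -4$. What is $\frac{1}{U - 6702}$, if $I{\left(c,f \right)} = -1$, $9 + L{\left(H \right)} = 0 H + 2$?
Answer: $- \frac{4}{26807} \approx -0.00014921$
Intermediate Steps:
$L{\left(H \right)} = -7$ ($L{\left(H \right)} = -9 + \left(0 H + 2\right) = -9 + \left(0 + 2\right) = -9 + 2 = -7$)
$K{\left(J \right)} = \frac{1}{2}$ ($K{\left(J \right)} = \left(- \frac{1}{8}\right) \left(-4\right) = \frac{1}{2}$)
$U = \frac{1}{4}$ ($U = \left(-1 + \frac{1}{2}\right)^{2} = \left(- \frac{1}{2}\right)^{2} = \frac{1}{4} \approx 0.25$)
$\frac{1}{U - 6702} = \frac{1}{\frac{1}{4} - 6702} = \frac{1}{- \frac{26807}{4}} = - \frac{4}{26807}$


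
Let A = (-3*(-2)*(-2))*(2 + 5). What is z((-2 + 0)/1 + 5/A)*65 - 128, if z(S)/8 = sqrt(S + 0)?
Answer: -128 + 260*I*sqrt(3633)/21 ≈ -128.0 + 746.25*I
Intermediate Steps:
A = -84 (A = (6*(-2))*7 = -12*7 = -84)
z(S) = 8*sqrt(S) (z(S) = 8*sqrt(S + 0) = 8*sqrt(S))
z((-2 + 0)/1 + 5/A)*65 - 128 = (8*sqrt((-2 + 0)/1 + 5/(-84)))*65 - 128 = (8*sqrt(-2*1 + 5*(-1/84)))*65 - 128 = (8*sqrt(-2 - 5/84))*65 - 128 = (8*sqrt(-173/84))*65 - 128 = (8*(I*sqrt(3633)/42))*65 - 128 = (4*I*sqrt(3633)/21)*65 - 128 = 260*I*sqrt(3633)/21 - 128 = -128 + 260*I*sqrt(3633)/21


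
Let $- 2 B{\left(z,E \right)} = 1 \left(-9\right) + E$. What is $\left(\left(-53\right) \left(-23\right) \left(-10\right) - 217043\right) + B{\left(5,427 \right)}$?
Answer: $-229442$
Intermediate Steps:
$B{\left(z,E \right)} = \frac{9}{2} - \frac{E}{2}$ ($B{\left(z,E \right)} = - \frac{1 \left(-9\right) + E}{2} = - \frac{-9 + E}{2} = \frac{9}{2} - \frac{E}{2}$)
$\left(\left(-53\right) \left(-23\right) \left(-10\right) - 217043\right) + B{\left(5,427 \right)} = \left(\left(-53\right) \left(-23\right) \left(-10\right) - 217043\right) + \left(\frac{9}{2} - \frac{427}{2}\right) = \left(1219 \left(-10\right) - 217043\right) + \left(\frac{9}{2} - \frac{427}{2}\right) = \left(-12190 - 217043\right) - 209 = -229233 - 209 = -229442$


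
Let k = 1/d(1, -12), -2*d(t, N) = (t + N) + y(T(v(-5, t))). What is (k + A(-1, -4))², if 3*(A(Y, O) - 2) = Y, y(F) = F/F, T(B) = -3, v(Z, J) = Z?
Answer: 784/225 ≈ 3.4844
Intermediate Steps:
y(F) = 1
A(Y, O) = 2 + Y/3
d(t, N) = -½ - N/2 - t/2 (d(t, N) = -((t + N) + 1)/2 = -((N + t) + 1)/2 = -(1 + N + t)/2 = -½ - N/2 - t/2)
k = ⅕ (k = 1/(-½ - ½*(-12) - ½*1) = 1/(-½ + 6 - ½) = 1/5 = ⅕ ≈ 0.20000)
(k + A(-1, -4))² = (⅕ + (2 + (⅓)*(-1)))² = (⅕ + (2 - ⅓))² = (⅕ + 5/3)² = (28/15)² = 784/225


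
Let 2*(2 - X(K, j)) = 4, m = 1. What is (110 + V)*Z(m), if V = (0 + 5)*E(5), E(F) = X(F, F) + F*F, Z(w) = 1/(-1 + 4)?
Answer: 235/3 ≈ 78.333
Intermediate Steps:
X(K, j) = 0 (X(K, j) = 2 - ½*4 = 2 - 2 = 0)
Z(w) = ⅓ (Z(w) = 1/3 = ⅓)
E(F) = F² (E(F) = 0 + F*F = 0 + F² = F²)
V = 125 (V = (0 + 5)*5² = 5*25 = 125)
(110 + V)*Z(m) = (110 + 125)*(⅓) = 235*(⅓) = 235/3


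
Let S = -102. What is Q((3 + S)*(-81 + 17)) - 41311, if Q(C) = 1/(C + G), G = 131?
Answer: -267158236/6467 ≈ -41311.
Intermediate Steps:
Q(C) = 1/(131 + C) (Q(C) = 1/(C + 131) = 1/(131 + C))
Q((3 + S)*(-81 + 17)) - 41311 = 1/(131 + (3 - 102)*(-81 + 17)) - 41311 = 1/(131 - 99*(-64)) - 41311 = 1/(131 + 6336) - 41311 = 1/6467 - 41311 = -267158236/6467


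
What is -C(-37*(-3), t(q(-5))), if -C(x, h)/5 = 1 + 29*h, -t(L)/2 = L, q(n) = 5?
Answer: -1445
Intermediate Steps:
t(L) = -2*L
C(x, h) = -5 - 145*h (C(x, h) = -5*(1 + 29*h) = -5 - 145*h)
-C(-37*(-3), t(q(-5))) = -(-5 - (-290)*5) = -(-5 - 145*(-10)) = -(-5 + 1450) = -1*1445 = -1445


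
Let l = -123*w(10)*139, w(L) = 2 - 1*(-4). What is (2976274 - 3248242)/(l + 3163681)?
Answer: -271968/3061099 ≈ -0.088847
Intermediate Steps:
w(L) = 6 (w(L) = 2 + 4 = 6)
l = -102582 (l = -123*6*139 = -738*139 = -102582)
(2976274 - 3248242)/(l + 3163681) = (2976274 - 3248242)/(-102582 + 3163681) = -271968/3061099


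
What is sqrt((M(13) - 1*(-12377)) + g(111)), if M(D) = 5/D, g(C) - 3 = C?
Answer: 2*sqrt(527761)/13 ≈ 111.76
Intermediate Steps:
g(C) = 3 + C
sqrt((M(13) - 1*(-12377)) + g(111)) = sqrt((5/13 - 1*(-12377)) + (3 + 111)) = sqrt((5*(1/13) + 12377) + 114) = sqrt((5/13 + 12377) + 114) = sqrt(160906/13 + 114) = sqrt(162388/13) = 2*sqrt(527761)/13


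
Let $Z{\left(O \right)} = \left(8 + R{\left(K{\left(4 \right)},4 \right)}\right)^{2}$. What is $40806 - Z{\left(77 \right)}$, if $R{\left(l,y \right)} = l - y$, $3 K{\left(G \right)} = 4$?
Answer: $\frac{366998}{9} \approx 40778.0$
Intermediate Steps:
$K{\left(G \right)} = \frac{4}{3}$ ($K{\left(G \right)} = \frac{1}{3} \cdot 4 = \frac{4}{3}$)
$Z{\left(O \right)} = \frac{256}{9}$ ($Z{\left(O \right)} = \left(8 + \left(\frac{4}{3} - 4\right)\right)^{2} = \left(8 - \frac{8}{3}\right)^{2} = \left(\frac{16}{3}\right)^{2} = \frac{256}{9}$)
$40806 - Z{\left(77 \right)} = 40806 - \frac{256}{9} = \frac{366998}{9}$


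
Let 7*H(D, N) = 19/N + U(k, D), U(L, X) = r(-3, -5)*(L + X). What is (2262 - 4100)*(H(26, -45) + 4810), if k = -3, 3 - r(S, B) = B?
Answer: -2800029418/315 ≈ -8.8890e+6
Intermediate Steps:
r(S, B) = 3 - B
U(L, X) = 8*L + 8*X (U(L, X) = (3 - 1*(-5))*(L + X) = (3 + 5)*(L + X) = 8*(L + X) = 8*L + 8*X)
H(D, N) = -24/7 + 8*D/7 + 19/(7*N) (H(D, N) = (19/N + (8*(-3) + 8*D))/7 = (19/N + (-24 + 8*D))/7 = (-24 + 8*D + 19/N)/7 = -24/7 + 8*D/7 + 19/(7*N))
(2262 - 4100)*(H(26, -45) + 4810) = (2262 - 4100)*((⅐)*(19 + 8*(-45)*(-3 + 26))/(-45) + 4810) = -1838*((⅐)*(-1/45)*(19 + 8*(-45)*23) + 4810) = -1838*((⅐)*(-1/45)*(19 - 8280) + 4810) = -1838*((⅐)*(-1/45)*(-8261) + 4810) = -1838*(8261/315 + 4810) = -1838*1523411/315 = -2800029418/315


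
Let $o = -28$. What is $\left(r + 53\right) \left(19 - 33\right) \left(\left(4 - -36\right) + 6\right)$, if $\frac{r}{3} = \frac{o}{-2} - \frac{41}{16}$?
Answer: $- \frac{224917}{4} \approx -56229.0$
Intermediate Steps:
$r = \frac{549}{16}$ ($r = 3 \left(- \frac{28}{-2} - \frac{41}{16}\right) = 3 \left(\left(-28\right) \left(- \frac{1}{2}\right) - \frac{41}{16}\right) = 3 \left(14 - \frac{41}{16}\right) = 3 \cdot \frac{183}{16} = \frac{549}{16} \approx 34.313$)
$\left(r + 53\right) \left(19 - 33\right) \left(\left(4 - -36\right) + 6\right) = \left(\frac{549}{16} + 53\right) \left(19 - 33\right) \left(\left(4 - -36\right) + 6\right) = \frac{1397 \left(- 14 \left(\left(4 + 36\right) + 6\right)\right)}{16} = \frac{1397 \left(- 14 \left(40 + 6\right)\right)}{16} = \frac{1397 \left(\left(-14\right) 46\right)}{16} = \frac{1397}{16} \left(-644\right) = - \frac{224917}{4}$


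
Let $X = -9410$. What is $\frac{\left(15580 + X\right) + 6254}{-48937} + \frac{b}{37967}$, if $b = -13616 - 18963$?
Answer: $- \frac{2066020531}{1857991079} \approx -1.112$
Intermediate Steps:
$b = -32579$
$\frac{\left(15580 + X\right) + 6254}{-48937} + \frac{b}{37967} = \frac{\left(15580 - 9410\right) + 6254}{-48937} - \frac{32579}{37967} = \left(6170 + 6254\right) \left(- \frac{1}{48937}\right) - \frac{32579}{37967} = 12424 \left(- \frac{1}{48937}\right) - \frac{32579}{37967} = - \frac{12424}{48937} - \frac{32579}{37967} = - \frac{2066020531}{1857991079}$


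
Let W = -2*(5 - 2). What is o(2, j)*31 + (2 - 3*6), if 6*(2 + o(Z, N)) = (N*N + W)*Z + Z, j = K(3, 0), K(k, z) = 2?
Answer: -265/3 ≈ -88.333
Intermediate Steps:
j = 2
W = -6 (W = -2*3 = -6)
o(Z, N) = -2 + Z/6 + Z*(-6 + N²)/6 (o(Z, N) = -2 + ((N*N - 6)*Z + Z)/6 = -2 + ((N² - 6)*Z + Z)/6 = -2 + ((-6 + N²)*Z + Z)/6 = -2 + (Z*(-6 + N²) + Z)/6 = -2 + (Z + Z*(-6 + N²))/6 = -2 + (Z/6 + Z*(-6 + N²)/6) = -2 + Z/6 + Z*(-6 + N²)/6)
o(2, j)*31 + (2 - 3*6) = (-2 - ⅚*2 + (⅙)*2*2²)*31 + (2 - 3*6) = (-2 - 5/3 + (⅙)*2*4)*31 + (2 - 18) = (-2 - 5/3 + 4/3)*31 - 16 = -7/3*31 - 16 = -217/3 - 16 = -265/3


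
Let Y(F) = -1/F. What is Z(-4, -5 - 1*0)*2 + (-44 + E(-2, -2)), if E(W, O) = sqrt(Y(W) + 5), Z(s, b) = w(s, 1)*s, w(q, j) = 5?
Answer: -84 + sqrt(22)/2 ≈ -81.655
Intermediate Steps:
Z(s, b) = 5*s
E(W, O) = sqrt(5 - 1/W) (E(W, O) = sqrt(-1/W + 5) = sqrt(5 - 1/W))
Z(-4, -5 - 1*0)*2 + (-44 + E(-2, -2)) = (5*(-4))*2 + (-44 + sqrt(5 - 1/(-2))) = -20*2 + (-44 + sqrt(5 - 1*(-1/2))) = -40 + (-44 + sqrt(5 + 1/2)) = -40 + (-44 + sqrt(11/2)) = -40 + (-44 + sqrt(22)/2) = -84 + sqrt(22)/2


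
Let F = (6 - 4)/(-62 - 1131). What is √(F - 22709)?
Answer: I*√32320563927/1193 ≈ 150.7*I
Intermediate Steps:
F = -2/1193 (F = 2/(-1193) = 2*(-1/1193) = -2/1193 ≈ -0.0016764)
√(F - 22709) = √(-2/1193 - 22709) = √(-27091839/1193) = I*√32320563927/1193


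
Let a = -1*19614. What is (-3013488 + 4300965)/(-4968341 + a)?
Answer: -1287477/4987955 ≈ -0.25812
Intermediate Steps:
a = -19614
(-3013488 + 4300965)/(-4968341 + a) = (-3013488 + 4300965)/(-4968341 - 19614) = 1287477/(-4987955) = 1287477*(-1/4987955) = -1287477/4987955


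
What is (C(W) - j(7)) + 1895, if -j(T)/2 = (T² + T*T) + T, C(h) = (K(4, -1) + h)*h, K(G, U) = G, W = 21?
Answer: 2630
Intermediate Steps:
C(h) = h*(4 + h) (C(h) = (4 + h)*h = h*(4 + h))
j(T) = -4*T² - 2*T (j(T) = -2*((T² + T*T) + T) = -2*((T² + T²) + T) = -2*(2*T² + T) = -2*(T + 2*T²) = -4*T² - 2*T)
(C(W) - j(7)) + 1895 = (21*(4 + 21) - (-2)*7*(1 + 2*7)) + 1895 = (21*25 - (-2)*7*(1 + 14)) + 1895 = (525 - (-2)*7*15) + 1895 = (525 - 1*(-210)) + 1895 = (525 + 210) + 1895 = 735 + 1895 = 2630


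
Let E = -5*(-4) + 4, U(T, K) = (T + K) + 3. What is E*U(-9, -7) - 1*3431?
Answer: -3743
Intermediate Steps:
U(T, K) = 3 + K + T (U(T, K) = (K + T) + 3 = 3 + K + T)
E = 24 (E = 20 + 4 = 24)
E*U(-9, -7) - 1*3431 = 24*(3 - 7 - 9) - 1*3431 = 24*(-13) - 3431 = -312 - 3431 = -3743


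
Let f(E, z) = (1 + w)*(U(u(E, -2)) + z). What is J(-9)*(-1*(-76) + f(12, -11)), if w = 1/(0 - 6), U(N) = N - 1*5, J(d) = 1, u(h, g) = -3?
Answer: 361/6 ≈ 60.167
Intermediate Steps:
U(N) = -5 + N (U(N) = N - 5 = -5 + N)
w = -⅙ (w = 1/(-6) = -⅙ ≈ -0.16667)
f(E, z) = -20/3 + 5*z/6 (f(E, z) = (1 - ⅙)*((-5 - 3) + z) = 5*(-8 + z)/6 = -20/3 + 5*z/6)
J(-9)*(-1*(-76) + f(12, -11)) = 1*(-1*(-76) + (-20/3 + (⅚)*(-11))) = 1*(76 + (-20/3 - 55/6)) = 1*(76 - 95/6) = 1*(361/6) = 361/6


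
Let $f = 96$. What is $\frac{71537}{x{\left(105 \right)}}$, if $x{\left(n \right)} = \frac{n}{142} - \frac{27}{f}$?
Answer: $\frac{162532064}{1041} \approx 1.5613 \cdot 10^{5}$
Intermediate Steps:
$x{\left(n \right)} = - \frac{9}{32} + \frac{n}{142}$ ($x{\left(n \right)} = \frac{n}{142} - \frac{27}{96} = n \frac{1}{142} - \frac{9}{32} = \frac{n}{142} - \frac{9}{32} = - \frac{9}{32} + \frac{n}{142}$)
$\frac{71537}{x{\left(105 \right)}} = \frac{71537}{- \frac{9}{32} + \frac{1}{142} \cdot 105} = \frac{71537}{- \frac{9}{32} + \frac{105}{142}} = \frac{71537}{\frac{1041}{2272}} = 71537 \cdot \frac{2272}{1041} = \frac{162532064}{1041}$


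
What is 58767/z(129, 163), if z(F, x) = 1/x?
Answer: 9579021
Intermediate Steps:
58767/z(129, 163) = 58767/(1/163) = 58767*163 = 9579021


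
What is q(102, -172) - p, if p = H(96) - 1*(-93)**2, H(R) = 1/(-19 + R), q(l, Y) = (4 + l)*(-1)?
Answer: 657810/77 ≈ 8543.0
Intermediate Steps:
q(l, Y) = -4 - l
p = -665972/77 (p = 1/(-19 + 96) - 1*(-93)**2 = 1/77 - 1*8649 = 1/77 - 8649 = -665972/77 ≈ -8649.0)
q(102, -172) - p = (-4 - 1*102) - 1*(-665972/77) = (-4 - 102) + 665972/77 = -106 + 665972/77 = 657810/77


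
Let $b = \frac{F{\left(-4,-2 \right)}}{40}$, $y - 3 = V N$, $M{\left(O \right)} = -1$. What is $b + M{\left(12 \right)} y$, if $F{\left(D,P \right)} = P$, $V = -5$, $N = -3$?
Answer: $- \frac{361}{20} \approx -18.05$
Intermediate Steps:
$y = 18$ ($y = 3 - -15 = 3 + 15 = 18$)
$b = - \frac{1}{20}$ ($b = - \frac{2}{40} = \left(-2\right) \frac{1}{40} = - \frac{1}{20} \approx -0.05$)
$b + M{\left(12 \right)} y = - \frac{1}{20} - 18 = - \frac{361}{20}$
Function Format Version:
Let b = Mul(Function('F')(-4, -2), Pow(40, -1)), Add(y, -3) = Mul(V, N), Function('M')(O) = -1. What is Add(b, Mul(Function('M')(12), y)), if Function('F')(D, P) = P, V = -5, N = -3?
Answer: Rational(-361, 20) ≈ -18.050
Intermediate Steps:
y = 18 (y = Add(3, Mul(-5, -3)) = Add(3, 15) = 18)
b = Rational(-1, 20) (b = Mul(-2, Pow(40, -1)) = Mul(-2, Rational(1, 40)) = Rational(-1, 20) ≈ -0.050000)
Add(b, Mul(Function('M')(12), y)) = Add(Rational(-1, 20), Mul(-1, 18)) = Add(Rational(-1, 20), -18) = Rational(-361, 20)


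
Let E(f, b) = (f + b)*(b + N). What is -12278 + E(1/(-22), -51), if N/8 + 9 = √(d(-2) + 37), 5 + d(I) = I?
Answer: -131987/22 - 4492*√30/11 ≈ -8236.1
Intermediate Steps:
d(I) = -5 + I
N = -72 + 8*√30 (N = -72 + 8*√((-5 - 2) + 37) = -72 + 8*√(-7 + 37) = -72 + 8*√30 ≈ -28.182)
E(f, b) = (b + f)*(-72 + b + 8*√30) (E(f, b) = (f + b)*(b + (-72 + 8*√30)) = (b + f)*(-72 + b + 8*√30))
-12278 + E(1/(-22), -51) = -12278 + ((-51)² - 51/(-22) - 8*(-51)*(9 - √30) - 8*(9 - √30)/(-22)) = -12278 + (2601 - 51*(-1/22) + (3672 - 408*√30) - 8*(-1/22)*(9 - √30)) = -12278 + (2601 + 51/22 + (3672 - 408*√30) + (36/11 - 4*√30/11)) = -12278 + (138129/22 - 4492*√30/11) = -131987/22 - 4492*√30/11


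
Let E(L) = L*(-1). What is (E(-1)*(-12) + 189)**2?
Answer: 31329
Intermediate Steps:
E(L) = -L
(E(-1)*(-12) + 189)**2 = (-1*(-1)*(-12) + 189)**2 = (1*(-12) + 189)**2 = (-12 + 189)**2 = 177**2 = 31329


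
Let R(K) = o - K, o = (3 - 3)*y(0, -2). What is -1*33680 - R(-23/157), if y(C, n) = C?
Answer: -5287783/157 ≈ -33680.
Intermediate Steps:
o = 0 (o = (3 - 3)*0 = 0*0 = 0)
R(K) = -K (R(K) = 0 - K = -K)
-1*33680 - R(-23/157) = -1*33680 - (-1)*(-23/157) = -33680 - (-1)*(-23*1/157) = -33680 - (-1)*(-23)/157 = -33680 - 1*23/157 = -33680 - 23/157 = -5287783/157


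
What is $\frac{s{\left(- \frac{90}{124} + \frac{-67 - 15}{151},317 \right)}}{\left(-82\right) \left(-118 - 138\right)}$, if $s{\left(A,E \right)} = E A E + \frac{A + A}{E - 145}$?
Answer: $- \frac{102658971345}{16901330944} \approx -6.074$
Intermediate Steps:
$s{\left(A,E \right)} = A E^{2} + \frac{2 A}{-145 + E}$ ($s{\left(A,E \right)} = A E E + \frac{2 A}{-145 + E} = A E^{2} + \frac{2 A}{-145 + E}$)
$\frac{s{\left(- \frac{90}{124} + \frac{-67 - 15}{151},317 \right)}}{\left(-82\right) \left(-118 - 138\right)} = \frac{\left(- \frac{90}{124} + \frac{-67 - 15}{151}\right) \frac{1}{-145 + 317} \left(2 + 317^{3} - 145 \cdot 317^{2}\right)}{\left(-82\right) \left(-118 - 138\right)} = \frac{\left(\left(-90\right) \frac{1}{124} + \left(-67 - 15\right) \frac{1}{151}\right) \frac{1}{172} \left(2 + 31855013 - 14570905\right)}{\left(-82\right) \left(-256\right)} = \frac{\left(- \frac{45}{62} - \frac{82}{151}\right) \frac{1}{172} \left(2 + 31855013 - 14570905\right)}{20992} = \left(- \frac{45}{62} - \frac{82}{151}\right) \frac{1}{172} \cdot 17284110 \cdot \frac{1}{20992} = \left(- \frac{11879}{9362}\right) \frac{1}{172} \cdot 17284110 \cdot \frac{1}{20992} = \left(- \frac{102658971345}{805132}\right) \frac{1}{20992} = - \frac{102658971345}{16901330944}$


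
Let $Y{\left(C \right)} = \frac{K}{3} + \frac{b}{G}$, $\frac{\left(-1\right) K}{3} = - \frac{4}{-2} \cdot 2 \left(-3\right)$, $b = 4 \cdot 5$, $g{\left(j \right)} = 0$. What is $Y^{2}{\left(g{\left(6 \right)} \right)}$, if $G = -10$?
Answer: $100$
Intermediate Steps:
$b = 20$
$K = 36$ ($K = - 3 - \frac{4}{-2} \cdot 2 \left(-3\right) = - 3 \left(-4\right) \left(- \frac{1}{2}\right) 2 \left(-3\right) = - 3 \cdot 2 \cdot 2 \left(-3\right) = - 3 \cdot 4 \left(-3\right) = \left(-3\right) \left(-12\right) = 36$)
$Y{\left(C \right)} = 10$ ($Y{\left(C \right)} = \frac{36}{3} + \frac{20}{-10} = 36 \cdot \frac{1}{3} + 20 \left(- \frac{1}{10}\right) = 12 - 2 = 10$)
$Y^{2}{\left(g{\left(6 \right)} \right)} = 10^{2} = 100$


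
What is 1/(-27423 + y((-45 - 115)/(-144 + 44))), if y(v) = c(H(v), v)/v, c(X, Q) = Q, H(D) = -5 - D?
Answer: -1/27422 ≈ -3.6467e-5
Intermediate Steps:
y(v) = 1 (y(v) = v/v = 1)
1/(-27423 + y((-45 - 115)/(-144 + 44))) = 1/(-27423 + 1) = 1/(-27422) = -1/27422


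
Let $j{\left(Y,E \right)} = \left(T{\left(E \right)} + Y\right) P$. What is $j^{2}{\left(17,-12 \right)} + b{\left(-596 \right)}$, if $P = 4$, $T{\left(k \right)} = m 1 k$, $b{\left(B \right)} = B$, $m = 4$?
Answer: $14780$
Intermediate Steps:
$T{\left(k \right)} = 4 k$ ($T{\left(k \right)} = 4 \cdot 1 k = 4 k$)
$j{\left(Y,E \right)} = 4 Y + 16 E$ ($j{\left(Y,E \right)} = \left(4 E + Y\right) 4 = \left(Y + 4 E\right) 4 = 4 Y + 16 E$)
$j^{2}{\left(17,-12 \right)} + b{\left(-596 \right)} = \left(4 \cdot 17 + 16 \left(-12\right)\right)^{2} - 596 = \left(68 - 192\right)^{2} - 596 = \left(-124\right)^{2} - 596 = 15376 - 596 = 14780$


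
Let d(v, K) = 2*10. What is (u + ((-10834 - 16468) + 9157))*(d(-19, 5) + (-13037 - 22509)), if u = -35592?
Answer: 1909060662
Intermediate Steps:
d(v, K) = 20
(u + ((-10834 - 16468) + 9157))*(d(-19, 5) + (-13037 - 22509)) = (-35592 + ((-10834 - 16468) + 9157))*(20 + (-13037 - 22509)) = (-35592 + (-27302 + 9157))*(20 - 35546) = (-35592 - 18145)*(-35526) = -53737*(-35526) = 1909060662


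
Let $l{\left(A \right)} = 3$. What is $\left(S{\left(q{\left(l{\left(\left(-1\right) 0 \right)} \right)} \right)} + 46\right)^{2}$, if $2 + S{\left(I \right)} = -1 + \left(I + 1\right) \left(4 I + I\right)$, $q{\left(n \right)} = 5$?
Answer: $37249$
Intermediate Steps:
$S{\left(I \right)} = -3 + 5 I \left(1 + I\right)$ ($S{\left(I \right)} = -2 + \left(-1 + \left(I + 1\right) \left(4 I + I\right)\right) = -2 + \left(-1 + \left(1 + I\right) 5 I\right) = -2 + \left(-1 + 5 I \left(1 + I\right)\right) = -3 + 5 I \left(1 + I\right)$)
$\left(S{\left(q{\left(l{\left(\left(-1\right) 0 \right)} \right)} \right)} + 46\right)^{2} = \left(\left(-3 + 5 \cdot 5 + 5 \cdot 5^{2}\right) + 46\right)^{2} = \left(\left(-3 + 25 + 5 \cdot 25\right) + 46\right)^{2} = \left(\left(-3 + 25 + 125\right) + 46\right)^{2} = \left(147 + 46\right)^{2} = 193^{2} = 37249$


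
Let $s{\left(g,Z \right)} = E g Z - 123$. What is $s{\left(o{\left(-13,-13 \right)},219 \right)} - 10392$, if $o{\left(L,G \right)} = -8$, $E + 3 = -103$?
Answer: $175197$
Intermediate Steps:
$E = -106$ ($E = -3 - 103 = -106$)
$s{\left(g,Z \right)} = -123 - 106 Z g$ ($s{\left(g,Z \right)} = - 106 g Z - 123 = - 106 Z g - 123 = -123 - 106 Z g$)
$s{\left(o{\left(-13,-13 \right)},219 \right)} - 10392 = \left(-123 - 23214 \left(-8\right)\right) - 10392 = \left(-123 + 185712\right) - 10392 = 185589 - 10392 = 175197$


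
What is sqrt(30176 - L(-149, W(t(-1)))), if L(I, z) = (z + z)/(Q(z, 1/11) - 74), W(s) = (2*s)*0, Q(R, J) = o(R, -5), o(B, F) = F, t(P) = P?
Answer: 4*sqrt(1886) ≈ 173.71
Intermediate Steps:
Q(R, J) = -5
W(s) = 0
L(I, z) = -2*z/79 (L(I, z) = (z + z)/(-5 - 74) = (2*z)/(-79) = (2*z)*(-1/79) = -2*z/79)
sqrt(30176 - L(-149, W(t(-1)))) = sqrt(30176 - (-2)*0/79) = sqrt(30176 - 1*0) = sqrt(30176 + 0) = sqrt(30176) = 4*sqrt(1886)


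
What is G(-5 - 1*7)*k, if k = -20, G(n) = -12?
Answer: 240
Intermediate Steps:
G(-5 - 1*7)*k = -12*(-20) = 240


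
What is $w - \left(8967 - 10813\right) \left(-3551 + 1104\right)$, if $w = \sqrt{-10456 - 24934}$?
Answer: $-4517162 + i \sqrt{35390} \approx -4.5172 \cdot 10^{6} + 188.12 i$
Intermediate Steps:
$w = i \sqrt{35390}$ ($w = \sqrt{-35390} = i \sqrt{35390} \approx 188.12 i$)
$w - \left(8967 - 10813\right) \left(-3551 + 1104\right) = i \sqrt{35390} - \left(8967 - 10813\right) \left(-3551 + 1104\right) = i \sqrt{35390} - \left(-1846\right) \left(-2447\right) = i \sqrt{35390} - 4517162 = -4517162 + i \sqrt{35390}$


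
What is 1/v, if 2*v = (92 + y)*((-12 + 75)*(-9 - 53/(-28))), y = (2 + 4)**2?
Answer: -1/28656 ≈ -3.4897e-5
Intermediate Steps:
y = 36 (y = 6**2 = 36)
v = -28656 (v = ((92 + 36)*((-12 + 75)*(-9 - 53/(-28))))/2 = (128*(63*(-9 - 53*(-1/28))))/2 = (128*(63*(-9 + 53/28)))/2 = (128*(63*(-199/28)))/2 = (128*(-1791/4))/2 = (1/2)*(-57312) = -28656)
1/v = 1/(-28656) = -1/28656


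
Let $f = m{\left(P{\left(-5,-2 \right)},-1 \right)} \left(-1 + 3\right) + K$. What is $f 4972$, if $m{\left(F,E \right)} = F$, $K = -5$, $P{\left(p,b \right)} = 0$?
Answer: $-24860$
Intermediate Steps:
$f = -5$ ($f = 0 \left(-1 + 3\right) - 5 = 0 \cdot 2 - 5 = 0 - 5 = -5$)
$f 4972 = \left(-5\right) 4972 = -24860$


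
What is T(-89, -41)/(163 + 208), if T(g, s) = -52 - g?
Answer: 37/371 ≈ 0.099730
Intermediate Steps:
T(-89, -41)/(163 + 208) = (-52 - 1*(-89))/(163 + 208) = (-52 + 89)/371 = (1/371)*37 = 37/371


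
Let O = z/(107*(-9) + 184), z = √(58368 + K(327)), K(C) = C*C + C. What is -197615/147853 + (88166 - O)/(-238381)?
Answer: -4626405301/2711180461 - 2*√41406/185698799 ≈ -1.7064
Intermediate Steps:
K(C) = C + C² (K(C) = C² + C = C + C²)
z = 2*√41406 (z = √(58368 + 327*(1 + 327)) = √(58368 + 327*328) = √(58368 + 107256) = √165624 = 2*√41406 ≈ 406.97)
O = -2*√41406/779 (O = (2*√41406)/(107*(-9) + 184) = (2*√41406)/(-963 + 184) = (2*√41406)/(-779) = (2*√41406)*(-1/779) = -2*√41406/779 ≈ -0.52243)
-197615/147853 + (88166 - O)/(-238381) = -197615/147853 + (88166 - (-2)*√41406/779)/(-238381) = -197615*1/147853 + (88166 + 2*√41406/779)*(-1/238381) = -197615/147853 + (-6782/18337 - 2*√41406/185698799) = -4626405301/2711180461 - 2*√41406/185698799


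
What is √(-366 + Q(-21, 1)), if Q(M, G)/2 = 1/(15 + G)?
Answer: I*√5854/4 ≈ 19.128*I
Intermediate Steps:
Q(M, G) = 2/(15 + G)
√(-366 + Q(-21, 1)) = √(-366 + 2/(15 + 1)) = √(-366 + 2/16) = √(-366 + 2*(1/16)) = √(-366 + ⅛) = √(-2927/8) = I*√5854/4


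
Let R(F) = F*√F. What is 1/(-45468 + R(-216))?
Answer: I/(108*(-421*I + 12*√6)) ≈ -2.1887e-5 + 1.5281e-6*I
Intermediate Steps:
R(F) = F^(3/2)
1/(-45468 + R(-216)) = 1/(-45468 + (-216)^(3/2)) = 1/(-45468 - 1296*I*√6)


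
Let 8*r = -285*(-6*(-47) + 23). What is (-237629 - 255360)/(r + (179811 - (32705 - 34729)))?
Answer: -3943912/1367755 ≈ -2.8835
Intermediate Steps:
r = -86925/8 (r = (-285*(-6*(-47) + 23))/8 = (-285*(282 + 23))/8 = (-285*305)/8 = (⅛)*(-86925) = -86925/8 ≈ -10866.)
(-237629 - 255360)/(r + (179811 - (32705 - 34729))) = (-237629 - 255360)/(-86925/8 + (179811 - (32705 - 34729))) = -492989/(-86925/8 + (179811 - 1*(-2024))) = -492989/(-86925/8 + (179811 + 2024)) = -492989/(-86925/8 + 181835) = -492989/1367755/8 = -492989*8/1367755 = -3943912/1367755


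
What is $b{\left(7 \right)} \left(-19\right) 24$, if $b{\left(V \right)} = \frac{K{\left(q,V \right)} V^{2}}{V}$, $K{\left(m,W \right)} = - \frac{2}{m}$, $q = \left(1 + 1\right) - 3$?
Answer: $-6384$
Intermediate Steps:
$q = -1$ ($q = 2 - 3 = -1$)
$b{\left(V \right)} = 2 V$ ($b{\left(V \right)} = \frac{- \frac{2}{-1} V^{2}}{V} = \frac{\left(-2\right) \left(-1\right) V^{2}}{V} = \frac{2 V^{2}}{V} = 2 V$)
$b{\left(7 \right)} \left(-19\right) 24 = 2 \cdot 7 \left(-19\right) 24 = 14 \left(-19\right) 24 = \left(-266\right) 24 = -6384$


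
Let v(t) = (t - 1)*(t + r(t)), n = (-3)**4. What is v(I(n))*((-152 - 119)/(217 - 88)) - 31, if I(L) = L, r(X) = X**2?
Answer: -48000853/43 ≈ -1.1163e+6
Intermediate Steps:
n = 81
v(t) = (-1 + t)*(t + t**2) (v(t) = (t - 1)*(t + t**2) = (-1 + t)*(t + t**2))
v(I(n))*((-152 - 119)/(217 - 88)) - 31 = (81**3 - 1*81)*((-152 - 119)/(217 - 88)) - 31 = (531441 - 81)*(-271/129) - 31 = 531360*(-271*1/129) - 31 = 531360*(-271/129) - 31 = -47999520/43 - 31 = -48000853/43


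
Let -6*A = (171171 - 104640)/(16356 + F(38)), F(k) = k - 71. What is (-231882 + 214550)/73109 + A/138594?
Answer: -78420943834661/330784574681916 ≈ -0.23708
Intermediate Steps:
F(k) = -71 + k
A = -22177/32646 (A = -(171171 - 104640)/(6*(16356 + (-71 + 38))) = -22177/(2*(16356 - 33)) = -22177/(2*16323) = -1/6*22177/5441 = -22177/32646 ≈ -0.67932)
(-231882 + 214550)/73109 + A/138594 = (-231882 + 214550)/73109 - 22177/32646/138594 = -17332*1/73109 - 22177/32646*1/138594 = -17332/73109 - 22177/4524539724 = -78420943834661/330784574681916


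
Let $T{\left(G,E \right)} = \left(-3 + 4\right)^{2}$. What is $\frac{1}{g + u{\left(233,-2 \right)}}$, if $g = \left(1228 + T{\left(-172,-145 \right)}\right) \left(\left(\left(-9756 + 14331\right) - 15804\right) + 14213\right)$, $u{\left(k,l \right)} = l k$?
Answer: $\frac{1}{3666870} \approx 2.7271 \cdot 10^{-7}$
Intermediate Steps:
$T{\left(G,E \right)} = 1$ ($T{\left(G,E \right)} = 1^{2} = 1$)
$u{\left(k,l \right)} = k l$
$g = 3667336$ ($g = \left(1228 + 1\right) \left(\left(\left(-9756 + 14331\right) - 15804\right) + 14213\right) = 1229 \left(\left(4575 - 15804\right) + 14213\right) = 1229 \left(-11229 + 14213\right) = 1229 \cdot 2984 = 3667336$)
$\frac{1}{g + u{\left(233,-2 \right)}} = \frac{1}{3667336 + 233 \left(-2\right)} = \frac{1}{3667336 - 466} = \frac{1}{3666870}$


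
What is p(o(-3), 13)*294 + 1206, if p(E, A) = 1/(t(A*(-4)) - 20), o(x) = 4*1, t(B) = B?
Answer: 14423/12 ≈ 1201.9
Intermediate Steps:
o(x) = 4
p(E, A) = 1/(-20 - 4*A) (p(E, A) = 1/(A*(-4) - 20) = 1/(-4*A - 20) = 1/(-20 - 4*A))
p(o(-3), 13)*294 + 1206 = -1/(20 + 4*13)*294 + 1206 = -1/(20 + 52)*294 + 1206 = -1/72*294 + 1206 = -49/12 + 1206 = 14423/12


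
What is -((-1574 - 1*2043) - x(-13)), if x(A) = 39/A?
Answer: 3614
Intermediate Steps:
-((-1574 - 1*2043) - x(-13)) = -((-1574 - 1*2043) - 39/(-13)) = -((-1574 - 2043) - 39*(-1)/13) = -(-3617 - 1*(-3)) = -(-3617 + 3) = -1*(-3614) = 3614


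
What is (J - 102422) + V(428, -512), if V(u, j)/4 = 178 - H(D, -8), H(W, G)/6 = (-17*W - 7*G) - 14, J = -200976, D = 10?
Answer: -299614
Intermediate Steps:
H(W, G) = -84 - 102*W - 42*G (H(W, G) = 6*((-17*W - 7*G) - 14) = 6*(-14 - 17*W - 7*G) = -84 - 102*W - 42*G)
V(u, j) = 3784 (V(u, j) = 4*(178 - (-84 - 102*10 - 42*(-8))) = 4*(178 - (-84 - 1020 + 336)) = 4*(178 - 1*(-768)) = 4*(178 + 768) = 4*946 = 3784)
(J - 102422) + V(428, -512) = (-200976 - 102422) + 3784 = -303398 + 3784 = -299614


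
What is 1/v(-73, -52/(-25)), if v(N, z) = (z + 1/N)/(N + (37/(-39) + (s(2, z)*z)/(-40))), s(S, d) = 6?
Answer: -26427533/735345 ≈ -35.939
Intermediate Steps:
v(N, z) = (z + 1/N)/(-37/39 + N - 3*z/20) (v(N, z) = (z + 1/N)/(N + (37/(-39) + (6*z)/(-40))) = (z + 1/N)/(N + (37*(-1/39) + (6*z)*(-1/40))) = (z + 1/N)/(N + (-37/39 - 3*z/20)) = (z + 1/N)/(-37/39 + N - 3*z/20))
1/v(-73, -52/(-25)) = 1/(780*(-1 - 1*(-73)*(-52/(-25)))/(-73*(740 - 780*(-73) + 117*(-52/(-25))))) = 1/(780*(-1/73)*(-1 - 1*(-73)*(-52*(-1/25)))/(740 + 56940 + 117*(-52*(-1/25)))) = 1/(780*(-1/73)*(-1 - 1*(-73)*52/25)/(740 + 56940 + 117*(52/25))) = 1/(780*(-1/73)*(-1 + 3796/25)/(740 + 56940 + 6084/25)) = 1/(780*(-1/73)*(3771/25)/(1448084/25)) = 1/(780*(-1/73)*(25/1448084)*(3771/25)) = 1/(-735345/26427533) = -26427533/735345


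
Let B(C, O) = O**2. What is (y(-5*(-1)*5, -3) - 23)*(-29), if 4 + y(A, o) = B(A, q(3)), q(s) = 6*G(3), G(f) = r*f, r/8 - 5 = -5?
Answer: 783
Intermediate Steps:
r = 0 (r = 40 + 8*(-5) = 40 - 40 = 0)
G(f) = 0 (G(f) = 0*f = 0)
q(s) = 0 (q(s) = 6*0 = 0)
y(A, o) = -4 (y(A, o) = -4 + 0**2 = -4 + 0 = -4)
(y(-5*(-1)*5, -3) - 23)*(-29) = (-4 - 23)*(-29) = -27*(-29) = 783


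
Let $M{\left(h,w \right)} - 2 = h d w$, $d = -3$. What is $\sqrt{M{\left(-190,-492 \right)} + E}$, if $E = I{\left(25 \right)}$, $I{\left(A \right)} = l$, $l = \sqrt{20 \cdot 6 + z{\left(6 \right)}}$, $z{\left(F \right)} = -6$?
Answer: $\sqrt{-280438 + \sqrt{114}} \approx 529.55 i$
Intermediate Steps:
$l = \sqrt{114}$ ($l = \sqrt{20 \cdot 6 - 6} = \sqrt{120 - 6} = \sqrt{114} \approx 10.677$)
$I{\left(A \right)} = \sqrt{114}$
$E = \sqrt{114} \approx 10.677$
$M{\left(h,w \right)} = 2 - 3 h w$ ($M{\left(h,w \right)} = 2 + h \left(-3\right) w = 2 + - 3 h w = 2 - 3 h w$)
$\sqrt{M{\left(-190,-492 \right)} + E} = \sqrt{\left(2 - \left(-570\right) \left(-492\right)\right) + \sqrt{114}} = \sqrt{\left(2 - 280440\right) + \sqrt{114}} = \sqrt{-280438 + \sqrt{114}}$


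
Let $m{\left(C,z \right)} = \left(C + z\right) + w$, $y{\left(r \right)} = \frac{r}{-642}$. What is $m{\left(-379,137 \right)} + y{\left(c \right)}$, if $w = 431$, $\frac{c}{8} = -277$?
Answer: $\frac{61777}{321} \approx 192.45$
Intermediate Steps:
$c = -2216$ ($c = 8 \left(-277\right) = -2216$)
$y{\left(r \right)} = - \frac{r}{642}$ ($y{\left(r \right)} = r \left(- \frac{1}{642}\right) = - \frac{r}{642}$)
$m{\left(C,z \right)} = 431 + C + z$ ($m{\left(C,z \right)} = \left(C + z\right) + 431 = 431 + C + z$)
$m{\left(-379,137 \right)} + y{\left(c \right)} = \left(431 - 379 + 137\right) - - \frac{1108}{321} = 189 + \frac{1108}{321} = \frac{61777}{321}$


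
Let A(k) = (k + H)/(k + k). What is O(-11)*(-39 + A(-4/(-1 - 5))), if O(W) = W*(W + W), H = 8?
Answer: -7865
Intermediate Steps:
A(k) = (8 + k)/(2*k) (A(k) = (k + 8)/(k + k) = (8 + k)/((2*k)) = (8 + k)*(1/(2*k)) = (8 + k)/(2*k))
O(W) = 2*W² (O(W) = W*(2*W) = 2*W²)
O(-11)*(-39 + A(-4/(-1 - 5))) = (2*(-11)²)*(-39 + (8 - 4/(-1 - 5))/(2*((-4/(-1 - 5))))) = (2*121)*(-39 + (8 - 4/(-6))/(2*((-4/(-6))))) = 242*(-39 + (8 - 4*(-⅙))/(2*((-4*(-⅙))))) = 242*(-39 + (8 + ⅔)/(2*(⅔))) = 242*(-39 + (½)*(3/2)*(26/3)) = 242*(-39 + 13/2) = 242*(-65/2) = -7865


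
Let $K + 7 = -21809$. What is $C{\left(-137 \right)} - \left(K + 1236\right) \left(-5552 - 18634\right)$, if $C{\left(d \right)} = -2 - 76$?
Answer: $-497747958$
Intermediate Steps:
$K = -21816$ ($K = -7 - 21809 = -21816$)
$C{\left(d \right)} = -78$ ($C{\left(d \right)} = -2 - 76 = -78$)
$C{\left(-137 \right)} - \left(K + 1236\right) \left(-5552 - 18634\right) = -78 - \left(-21816 + 1236\right) \left(-5552 - 18634\right) = -78 - \left(-20580\right) \left(-24186\right) = -78 - 497747880 = -497747958$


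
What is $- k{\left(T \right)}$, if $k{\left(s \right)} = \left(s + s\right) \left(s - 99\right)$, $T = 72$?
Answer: $3888$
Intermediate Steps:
$k{\left(s \right)} = 2 s \left(-99 + s\right)$
$- k{\left(T \right)} = - 2 \cdot 72 \left(-99 + 72\right) = - 2 \cdot 72 \left(-27\right) = \left(-1\right) \left(-3888\right) = 3888$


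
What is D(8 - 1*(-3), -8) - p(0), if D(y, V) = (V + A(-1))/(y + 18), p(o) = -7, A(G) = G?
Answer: 194/29 ≈ 6.6897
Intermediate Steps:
D(y, V) = (-1 + V)/(18 + y) (D(y, V) = (V - 1)/(y + 18) = (-1 + V)/(18 + y))
D(8 - 1*(-3), -8) - p(0) = (-1 - 8)/(18 + (8 - 1*(-3))) - 1*(-7) = -9/(18 + (8 + 3)) + 7 = -9/(18 + 11) + 7 = -9/29 + 7 = 194/29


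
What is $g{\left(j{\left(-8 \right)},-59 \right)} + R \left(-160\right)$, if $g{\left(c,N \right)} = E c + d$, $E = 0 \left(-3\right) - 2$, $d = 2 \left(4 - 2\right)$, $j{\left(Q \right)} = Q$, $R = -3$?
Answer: $500$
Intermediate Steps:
$d = 4$ ($d = 2 \cdot 2 = 4$)
$E = -2$ ($E = 0 - 2 = -2$)
$g{\left(c,N \right)} = 4 - 2 c$ ($g{\left(c,N \right)} = - 2 c + 4 = 4 - 2 c$)
$g{\left(j{\left(-8 \right)},-59 \right)} + R \left(-160\right) = \left(4 - -16\right) - -480 = \left(4 + 16\right) + 480 = 20 + 480 = 500$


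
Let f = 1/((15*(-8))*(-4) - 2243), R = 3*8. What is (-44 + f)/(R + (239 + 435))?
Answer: -77573/1230574 ≈ -0.063038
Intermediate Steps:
R = 24
f = -1/1763 (f = 1/(-120*(-4) - 2243) = 1/(480 - 2243) = 1/(-1763) = -1/1763 ≈ -0.00056721)
(-44 + f)/(R + (239 + 435)) = (-44 - 1/1763)/(24 + (239 + 435)) = -77573/(1763*(24 + 674)) = -77573/1763/698 = -77573/1763*1/698 = -77573/1230574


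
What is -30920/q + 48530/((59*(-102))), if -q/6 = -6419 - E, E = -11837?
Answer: -57980695/8151381 ≈ -7.1130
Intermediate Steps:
q = -32508 (q = -6*(-6419 - 1*(-11837)) = -6*(-6419 + 11837) = -6*5418 = -32508)
-30920/q + 48530/((59*(-102))) = -30920/(-32508) + 48530/((59*(-102))) = -30920*(-1/32508) + 48530/(-6018) = 7730/8127 + 48530*(-1/6018) = 7730/8127 - 24265/3009 = -57980695/8151381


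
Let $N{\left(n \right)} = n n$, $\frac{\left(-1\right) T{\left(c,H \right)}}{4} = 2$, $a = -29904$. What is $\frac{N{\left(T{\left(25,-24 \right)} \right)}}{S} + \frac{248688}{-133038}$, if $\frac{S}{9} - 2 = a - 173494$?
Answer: $- \frac{6322886312}{3382424631} \approx -1.8693$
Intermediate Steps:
$T{\left(c,H \right)} = -8$ ($T{\left(c,H \right)} = \left(-4\right) 2 = -8$)
$S = -1830564$ ($S = 18 + 9 \left(-29904 - 173494\right) = 18 + 9 \left(-203398\right) = 18 - 1830582 = -1830564$)
$N{\left(n \right)} = n^{2}$
$\frac{N{\left(T{\left(25,-24 \right)} \right)}}{S} + \frac{248688}{-133038} = \frac{\left(-8\right)^{2}}{-1830564} + \frac{248688}{-133038} = 64 \left(- \frac{1}{1830564}\right) + 248688 \left(- \frac{1}{133038}\right) = - \frac{16}{457641} - \frac{13816}{7391} = - \frac{6322886312}{3382424631}$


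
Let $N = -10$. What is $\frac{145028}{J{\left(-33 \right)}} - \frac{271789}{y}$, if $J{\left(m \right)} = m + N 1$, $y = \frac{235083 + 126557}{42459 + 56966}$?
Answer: $- \frac{242884128579}{3110104} \approx -78095.0$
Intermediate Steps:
$y = \frac{72328}{19885}$ ($y = \frac{361640}{99425} = 361640 \cdot \frac{1}{99425} = \frac{72328}{19885} \approx 3.6373$)
$J{\left(m \right)} = -10 + m$ ($J{\left(m \right)} = m - 10 = -10 + m$)
$\frac{145028}{J{\left(-33 \right)}} - \frac{271789}{y} = \frac{145028}{-10 - 33} - \frac{271789}{\frac{72328}{19885}} = \frac{145028}{-43} - \frac{5404524265}{72328} = 145028 \left(- \frac{1}{43}\right) - \frac{5404524265}{72328} = - \frac{145028}{43} - \frac{5404524265}{72328} = - \frac{242884128579}{3110104}$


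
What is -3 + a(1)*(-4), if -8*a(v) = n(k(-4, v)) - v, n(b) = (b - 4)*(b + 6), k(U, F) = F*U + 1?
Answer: -14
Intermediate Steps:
k(U, F) = 1 + F*U
n(b) = (-4 + b)*(6 + b)
a(v) = 11/4 - (1 - 4*v)²/8 + 9*v/8 (a(v) = -((-24 + (1 + v*(-4))² + 2*(1 + v*(-4))) - v)/8 = -((-24 + (1 - 4*v)² + 2*(1 - 4*v)) - v)/8 = -((-24 + (1 - 4*v)² + (2 - 8*v)) - v)/8 = -((-22 + (1 - 4*v)² - 8*v) - v)/8 = -(-22 + (1 - 4*v)² - 9*v)/8 = 11/4 - (1 - 4*v)²/8 + 9*v/8)
-3 + a(1)*(-4) = -3 + (21/8 - 2*1² + (17/8)*1)*(-4) = -3 + (21/8 - 2*1 + 17/8)*(-4) = -3 + (21/8 - 2 + 17/8)*(-4) = -3 + (11/4)*(-4) = -3 - 11 = -14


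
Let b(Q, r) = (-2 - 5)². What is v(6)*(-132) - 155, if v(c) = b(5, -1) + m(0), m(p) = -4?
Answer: -6095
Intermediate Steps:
b(Q, r) = 49 (b(Q, r) = (-7)² = 49)
v(c) = 45 (v(c) = 49 - 4 = 45)
v(6)*(-132) - 155 = 45*(-132) - 155 = -5940 - 155 = -6095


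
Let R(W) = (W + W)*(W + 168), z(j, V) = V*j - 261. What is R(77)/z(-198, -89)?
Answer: 37730/17361 ≈ 2.1733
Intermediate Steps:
z(j, V) = -261 + V*j
R(W) = 2*W*(168 + W) (R(W) = (2*W)*(168 + W) = 2*W*(168 + W))
R(77)/z(-198, -89) = (2*77*(168 + 77))/(-261 - 89*(-198)) = (2*77*245)/(-261 + 17622) = 37730/17361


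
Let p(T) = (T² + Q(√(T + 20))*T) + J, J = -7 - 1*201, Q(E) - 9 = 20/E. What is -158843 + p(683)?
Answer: 313585 + 13660*√703/703 ≈ 3.1410e+5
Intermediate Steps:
Q(E) = 9 + 20/E
J = -208 (J = -7 - 201 = -208)
p(T) = -208 + T² + T*(9 + 20/√(20 + T)) (p(T) = (T² + (9 + 20/(√(T + 20)))*T) - 208 = (T² + (9 + 20/(√(20 + T)))*T) - 208 = (T² + (9 + 20/√(20 + T))*T) - 208 = (T² + T*(9 + 20/√(20 + T))) - 208 = -208 + T² + T*(9 + 20/√(20 + T)))
-158843 + p(683) = -158843 + (-208 + 683² + 9*683 + 20*683/√(20 + 683)) = -158843 + (-208 + 466489 + 6147 + 20*683/√703) = -158843 + (-208 + 466489 + 6147 + 20*683*(√703/703)) = -158843 + (-208 + 466489 + 6147 + 13660*√703/703) = -158843 + (472428 + 13660*√703/703) = 313585 + 13660*√703/703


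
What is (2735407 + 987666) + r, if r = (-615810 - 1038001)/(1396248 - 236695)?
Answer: 253946988974/68209 ≈ 3.7231e+6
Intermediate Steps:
r = -97283/68209 (r = -1653811/1159553 = -1653811*1/1159553 = -97283/68209 ≈ -1.4262)
(2735407 + 987666) + r = (2735407 + 987666) - 97283/68209 = 3723073 - 97283/68209 = 253946988974/68209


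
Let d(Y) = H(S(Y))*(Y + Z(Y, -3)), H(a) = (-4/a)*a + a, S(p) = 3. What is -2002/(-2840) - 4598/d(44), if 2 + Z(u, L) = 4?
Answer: 3287603/32660 ≈ 100.66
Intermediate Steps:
Z(u, L) = 2 (Z(u, L) = -2 + 4 = 2)
H(a) = -4 + a
d(Y) = -2 - Y (d(Y) = (-4 + 3)*(Y + 2) = -(2 + Y) = -2 - Y)
-2002/(-2840) - 4598/d(44) = -2002/(-2840) - 4598/(-2 - 1*44) = -2002*(-1/2840) - 4598/(-2 - 44) = 1001/1420 - 4598/(-46) = 1001/1420 - 4598*(-1/46) = 1001/1420 + 2299/23 = 3287603/32660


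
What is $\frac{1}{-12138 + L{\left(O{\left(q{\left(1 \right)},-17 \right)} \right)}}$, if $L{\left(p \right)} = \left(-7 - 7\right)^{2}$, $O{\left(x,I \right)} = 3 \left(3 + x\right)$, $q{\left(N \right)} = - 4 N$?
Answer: $- \frac{1}{11942} \approx -8.3738 \cdot 10^{-5}$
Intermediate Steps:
$O{\left(x,I \right)} = 9 + 3 x$
$L{\left(p \right)} = 196$ ($L{\left(p \right)} = \left(-14\right)^{2} = 196$)
$\frac{1}{-12138 + L{\left(O{\left(q{\left(1 \right)},-17 \right)} \right)}} = \frac{1}{-12138 + 196} = \frac{1}{-11942} = - \frac{1}{11942}$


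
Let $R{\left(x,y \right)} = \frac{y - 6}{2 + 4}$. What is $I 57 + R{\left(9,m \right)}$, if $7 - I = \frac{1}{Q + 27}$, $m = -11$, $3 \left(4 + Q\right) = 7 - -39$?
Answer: $\frac{272329}{690} \approx 394.68$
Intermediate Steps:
$Q = \frac{34}{3}$ ($Q = -4 + \frac{7 - -39}{3} = -4 + \frac{7 + 39}{3} = -4 + \frac{1}{3} \cdot 46 = -4 + \frac{46}{3} = \frac{34}{3} \approx 11.333$)
$R{\left(x,y \right)} = -1 + \frac{y}{6}$ ($R{\left(x,y \right)} = \frac{-6 + y}{6} = \left(-6 + y\right) \frac{1}{6} = -1 + \frac{y}{6}$)
$I = \frac{802}{115}$ ($I = 7 - \frac{1}{\frac{34}{3} + 27} = 7 - \frac{1}{\frac{115}{3}} = 7 - \frac{3}{115} = \frac{802}{115} \approx 6.9739$)
$I 57 + R{\left(9,m \right)} = \frac{802}{115} \cdot 57 + \left(-1 + \frac{1}{6} \left(-11\right)\right) = \frac{45714}{115} - \frac{17}{6} = \frac{272329}{690}$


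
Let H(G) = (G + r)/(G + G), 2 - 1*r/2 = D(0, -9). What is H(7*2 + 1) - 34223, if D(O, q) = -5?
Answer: -1026661/30 ≈ -34222.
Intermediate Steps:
r = 14 (r = 4 - 2*(-5) = 4 + 10 = 14)
H(G) = (14 + G)/(2*G) (H(G) = (G + 14)/(G + G) = (14 + G)/((2*G)) = (14 + G)*(1/(2*G)) = (14 + G)/(2*G))
H(7*2 + 1) - 34223 = (14 + (7*2 + 1))/(2*(7*2 + 1)) - 34223 = (14 + (14 + 1))/(2*(14 + 1)) - 34223 = (½)*(14 + 15)/15 - 34223 = (½)*(1/15)*29 - 34223 = 29/30 - 34223 = -1026661/30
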